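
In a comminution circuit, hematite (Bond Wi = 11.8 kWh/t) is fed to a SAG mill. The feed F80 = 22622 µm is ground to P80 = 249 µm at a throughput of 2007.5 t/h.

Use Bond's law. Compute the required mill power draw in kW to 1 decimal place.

P = 13437.0 kW

W = 10 Wi (1/√P80 − 1/√F80)  [Bond]
W = 10·11.8·(1/√249 − 1/√22622) = 10·11.8·(0.056724) = 6.6934 kWh/t
P = W·T = 6.6934·2007.5 = 13437.0 kW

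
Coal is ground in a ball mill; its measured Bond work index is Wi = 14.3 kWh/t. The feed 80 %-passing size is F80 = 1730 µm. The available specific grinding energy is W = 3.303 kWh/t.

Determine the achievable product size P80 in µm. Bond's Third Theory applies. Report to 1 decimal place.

P80 = 450.0 µm

W = 10 Wi / √P80 − 10 Wi / √F80
⇒ 1/√P80 = W/(10·Wi) + 1/√F80
  = 3.3030/(10·14.3) + 1/√1730 = 0.023098 + 0.024042 = 0.047140
P80 = (1/0.047140)² = 21.2133² = 450.00 µm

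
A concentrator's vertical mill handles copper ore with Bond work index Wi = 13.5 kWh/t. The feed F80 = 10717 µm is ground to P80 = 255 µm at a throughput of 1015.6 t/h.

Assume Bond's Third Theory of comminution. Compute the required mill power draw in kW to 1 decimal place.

W = 10 Wi (1/√P80 − 1/√F80)  [Bond]
W = 10·13.5·(1/√255 − 1/√10717) = 10·13.5·(0.052963) = 7.1500 kWh/t
Mill draw = 7.1500 × 1015.6 = 7261.5 kW

P = 7261.5 kW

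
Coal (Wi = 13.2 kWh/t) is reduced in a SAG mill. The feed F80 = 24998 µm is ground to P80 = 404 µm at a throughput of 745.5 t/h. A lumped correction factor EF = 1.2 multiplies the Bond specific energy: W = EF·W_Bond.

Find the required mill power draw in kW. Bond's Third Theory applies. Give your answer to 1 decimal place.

W = 10 Wi (P80^-0.5 − F80^-0.5)
W = 10·13.2·(1/√404 − 1/√24998) = 10·13.2·(0.043427) = 5.7324 kWh/t
Apply correction: 5.7324 × 1.2 = 6.8788 kWh/t
Mill draw = 6.8788 × 745.5 = 5128.2 kW

P = 5128.2 kW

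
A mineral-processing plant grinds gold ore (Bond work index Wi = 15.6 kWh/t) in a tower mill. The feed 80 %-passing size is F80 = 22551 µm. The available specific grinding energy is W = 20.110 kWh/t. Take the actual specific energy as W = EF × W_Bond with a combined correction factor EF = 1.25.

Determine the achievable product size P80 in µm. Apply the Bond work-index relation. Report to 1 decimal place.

W = 10 Wi (P80^-0.5 − F80^-0.5)
W_Bond = W / EF = 20.110 / 1.25 = 16.0880 kWh/t
P80^(−½) = W_Bond/(10 Wi) + F80^(−½)
  = 16.0880/(10·15.6) + 1/√22551 = 0.103128 + 0.006659 = 0.109787
P80 = (1/0.109787)² = 9.1085² = 82.97 µm

P80 = 83.0 µm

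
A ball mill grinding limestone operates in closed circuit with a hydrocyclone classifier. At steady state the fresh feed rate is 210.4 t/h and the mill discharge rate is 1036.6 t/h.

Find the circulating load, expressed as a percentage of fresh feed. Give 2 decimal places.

CL = 392.68 %

Mill node: discharge = fresh + recycle.
R = M − F = 1036.6 − 210.4 = 826.2 t/h
CL = 100·R/F = 100·826.2/210.4 = 392.68 %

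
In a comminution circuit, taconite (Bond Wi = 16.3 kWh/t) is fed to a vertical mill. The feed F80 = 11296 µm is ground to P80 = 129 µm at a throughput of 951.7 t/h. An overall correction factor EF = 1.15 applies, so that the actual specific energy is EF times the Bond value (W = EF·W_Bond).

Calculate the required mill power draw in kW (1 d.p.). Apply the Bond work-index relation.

W = 10·Wi·(P80^(-½) − F80^(-½))
W = 10·16.3·(1/√129 − 1/√11296) = 10·16.3·(0.078636) = 12.8177 kWh/t
W_actual = 1.15 × 12.8177 = 14.7404 kWh/t
Mill draw = 14.7404 × 951.7 = 14028.4 kW

P = 14028.4 kW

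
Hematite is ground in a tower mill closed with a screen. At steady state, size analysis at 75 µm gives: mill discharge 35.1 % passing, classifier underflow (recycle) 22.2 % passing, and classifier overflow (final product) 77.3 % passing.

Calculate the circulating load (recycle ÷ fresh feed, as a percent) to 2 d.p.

CL = 327.13 %

Classifier node, passing 75 µm:
(1+r)d = ru + o → r = (o−d)/(d−u)
r = (77.3 − 35.1)/(35.1 − 22.2) = 42.2/12.9 = 3.2713
CL = 100·r = 327.13 %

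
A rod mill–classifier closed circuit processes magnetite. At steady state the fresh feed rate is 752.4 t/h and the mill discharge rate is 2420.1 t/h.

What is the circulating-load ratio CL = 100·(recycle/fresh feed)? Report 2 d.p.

Mill node: discharge = fresh + recycle.
R = M − F = 2420.1 − 752.4 = 1667.7 t/h
CL = 100·R/F = 100·1667.7/752.4 = 221.65 %

CL = 221.65 %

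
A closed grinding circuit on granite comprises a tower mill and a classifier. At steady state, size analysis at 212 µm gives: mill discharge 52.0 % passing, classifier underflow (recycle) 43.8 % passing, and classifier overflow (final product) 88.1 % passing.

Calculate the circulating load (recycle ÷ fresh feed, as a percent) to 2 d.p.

CL = 440.24 %

Mass balance on the −212 µm fraction:
(1+r)·d = r·u + o ⇒ r = (o−d)/(d−u)
r = (88.1 − 52.0)/(52.0 − 43.8) = 36.1/8.2 = 4.4024
CL = 100·r = 440.24 %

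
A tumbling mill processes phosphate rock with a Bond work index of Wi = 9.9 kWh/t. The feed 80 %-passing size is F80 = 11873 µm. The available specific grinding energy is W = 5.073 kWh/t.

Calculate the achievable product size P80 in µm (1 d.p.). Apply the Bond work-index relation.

W = 10·Wi·[P80^(−½) − F80^(−½)]
1/√P80 = 1/√F80 + W/(10·Wi)
  = 5.0730/(10·9.9) + 1/√11873 = 0.051242 + 0.009177 = 0.060420
P80 = (1/0.060420)² = 16.5509² = 273.93 µm

P80 = 273.9 µm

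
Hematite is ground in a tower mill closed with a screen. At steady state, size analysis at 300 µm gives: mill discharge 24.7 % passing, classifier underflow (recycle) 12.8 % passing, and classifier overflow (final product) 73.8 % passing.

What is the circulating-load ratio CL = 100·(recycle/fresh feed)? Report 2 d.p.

Let r = R/F. Size balance at 300 µm:
(1+r)·d = r·u + o ⇒ r = (o−d)/(d−u)
r = (73.8 − 24.7)/(24.7 − 12.8) = 49.1/11.9 = 4.1261
CL = 100·r = 412.61 %

CL = 412.61 %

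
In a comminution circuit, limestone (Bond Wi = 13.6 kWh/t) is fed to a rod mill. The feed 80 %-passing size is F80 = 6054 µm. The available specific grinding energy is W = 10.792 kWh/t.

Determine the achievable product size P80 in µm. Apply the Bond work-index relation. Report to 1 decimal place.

W = 10 Wi (1/√P80 − 1/√F80)  [Bond]
⇒ 1/√P80 = W/(10·Wi) + 1/√F80
  = 10.7920/(10·13.6) + 1/√6054 = 0.079353 + 0.012852 = 0.092205
P80 = (1/0.092205)² = 10.8454² = 117.62 µm

P80 = 117.6 µm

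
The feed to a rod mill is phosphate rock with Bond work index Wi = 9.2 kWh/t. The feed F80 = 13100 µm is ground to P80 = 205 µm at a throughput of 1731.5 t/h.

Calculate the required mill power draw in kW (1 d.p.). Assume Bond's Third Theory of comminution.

P = 9734.1 kW

W = 10 Wi / √P80 − 10 Wi / √F80
W = 10·9.2·(1/√205 − 1/√13100) = 10·9.2·(0.061106) = 5.6218 kWh/t
P_mill = W·ṁ = 5.6218·1731.5 = 9734.1 kW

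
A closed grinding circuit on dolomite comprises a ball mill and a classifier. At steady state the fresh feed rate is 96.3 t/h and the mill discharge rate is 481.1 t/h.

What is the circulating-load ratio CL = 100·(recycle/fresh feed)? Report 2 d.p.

Steady state: M = F + R.
R = M − F = 481.1 − 96.3 = 384.8 t/h
CL = 100·R/F = 100·384.8/96.3 = 399.58 %

CL = 399.58 %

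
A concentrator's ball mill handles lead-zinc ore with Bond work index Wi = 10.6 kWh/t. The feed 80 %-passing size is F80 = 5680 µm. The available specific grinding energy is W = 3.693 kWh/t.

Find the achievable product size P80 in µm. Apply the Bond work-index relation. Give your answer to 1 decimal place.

P80 = 432.1 µm

W = 10·Wi·[P80^(−½) − F80^(−½)]
P80^(−½) = W/(10 Wi) + F80^(−½)
  = 3.6930/(10·10.6) + 1/√5680 = 0.034840 + 0.013269 = 0.048108
P80 = (1/0.048108)² = 20.7865² = 432.08 µm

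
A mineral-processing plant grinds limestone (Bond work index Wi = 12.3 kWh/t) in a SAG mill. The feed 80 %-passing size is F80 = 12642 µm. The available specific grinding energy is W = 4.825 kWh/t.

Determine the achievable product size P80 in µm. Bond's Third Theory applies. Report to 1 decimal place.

P80 = 431.8 µm

Bond:  W = 10 Wi (1/√P − 1/√F)
⇒ 1/√P80 = W/(10·Wi) + 1/√F80
  = 4.8250/(10·12.3) + 1/√12642 = 0.039228 + 0.008894 = 0.048122
P80 = (1/0.048122)² = 20.7807² = 431.84 µm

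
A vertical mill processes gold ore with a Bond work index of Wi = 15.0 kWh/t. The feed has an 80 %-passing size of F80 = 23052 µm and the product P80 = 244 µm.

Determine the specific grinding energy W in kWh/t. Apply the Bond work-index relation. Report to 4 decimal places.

W = 10 Wi / √P80 − 10 Wi / √F80
1/√244 = 0.064018;  1/√23052 = 0.006586
W = 10·15.0·(0.064018 − 0.006586) = 8.6148 kWh/t

W = 8.6148 kWh/t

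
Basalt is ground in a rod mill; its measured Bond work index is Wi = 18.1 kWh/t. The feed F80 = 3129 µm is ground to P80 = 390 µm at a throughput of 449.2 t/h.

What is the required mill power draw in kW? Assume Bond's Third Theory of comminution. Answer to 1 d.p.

P = 2663.5 kW

W = 10 Wi (1/√P80 − 1/√F80)  [Bond]
W = 10·18.1·(1/√390 − 1/√3129) = 10·18.1·(0.032760) = 5.9295 kWh/t
P = W·T = 5.9295·449.2 = 2663.5 kW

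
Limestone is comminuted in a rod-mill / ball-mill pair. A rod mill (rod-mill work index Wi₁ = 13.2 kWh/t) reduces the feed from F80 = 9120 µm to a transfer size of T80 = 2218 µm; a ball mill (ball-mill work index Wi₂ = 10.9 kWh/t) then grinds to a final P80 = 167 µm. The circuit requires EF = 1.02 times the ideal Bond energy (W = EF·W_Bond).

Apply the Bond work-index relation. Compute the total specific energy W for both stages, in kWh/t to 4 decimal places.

W = 7.6916 kWh/t

W = 10 Wi (P80^-0.5 − F80^-0.5)
Stage 1 (9120→2218 µm, Wi₁=13.2): W₁ = 10·13.2·(0.021233 − 0.010471) = 1.4206 kWh/t
Stage 2 (2218→167 µm, Wi₂=10.9): W₂ = 10·10.9·(0.077382 − 0.021233) = 6.1202 kWh/t
W = W₁ + W₂ = 1.4206 + 6.1202 = 7.5408 kWh/t
With EF = 1.02: W = 7.5408·1.02 = 7.6916 kWh/t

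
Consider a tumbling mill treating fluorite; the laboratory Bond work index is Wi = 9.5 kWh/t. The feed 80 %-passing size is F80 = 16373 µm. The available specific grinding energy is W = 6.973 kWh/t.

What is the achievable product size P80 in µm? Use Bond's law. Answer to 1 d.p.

P80 = 151.6 µm

W = 10·Wi·(P80^(-½) − F80^(-½))
⇒ 1/√P80 = W/(10·Wi) + 1/√F80
  = 6.9730/(10·9.5) + 1/√16373 = 0.073400 + 0.007815 = 0.081215
P80 = (1/0.081215)² = 12.3130² = 151.61 µm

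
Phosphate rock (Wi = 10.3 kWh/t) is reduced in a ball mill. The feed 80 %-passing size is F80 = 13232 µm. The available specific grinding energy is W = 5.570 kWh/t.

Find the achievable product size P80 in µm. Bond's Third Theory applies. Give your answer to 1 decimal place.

W = 10·Wi·[P80^(−½) − F80^(−½)]
P80^(−½) = W/(10 Wi) + F80^(−½)
  = 5.5700/(10·10.3) + 1/√13232 = 0.054078 + 0.008693 = 0.062771
P80 = (1/0.062771)² = 15.9309² = 253.79 µm

P80 = 253.8 µm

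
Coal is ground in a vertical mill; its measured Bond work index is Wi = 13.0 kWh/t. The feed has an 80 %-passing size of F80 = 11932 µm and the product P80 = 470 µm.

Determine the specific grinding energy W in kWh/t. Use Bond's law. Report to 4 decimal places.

W = 4.8063 kWh/t

W = 10·Wi·(P80^(-½) − F80^(-½))
1/√470 = 0.046127;  1/√11932 = 0.009155
W = 10·13.0·(0.046127 − 0.009155) = 4.8063 kWh/t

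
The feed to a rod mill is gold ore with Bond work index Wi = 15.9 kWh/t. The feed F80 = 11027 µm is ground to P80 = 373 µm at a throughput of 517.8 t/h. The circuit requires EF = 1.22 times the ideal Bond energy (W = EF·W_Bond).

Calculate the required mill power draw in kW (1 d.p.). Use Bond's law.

W = 10 Wi (1/√P80 − 1/√F80)  [Bond]
W = 10·15.9·(1/√373 − 1/√11027) = 10·15.9·(0.042255) = 6.7186 kWh/t
W_actual = 1.22 × 6.7186 = 8.1966 kWh/t
Power = W × throughput = 8.1966 kWh/t × 517.8 t/h = 4244.2 kW

P = 4244.2 kW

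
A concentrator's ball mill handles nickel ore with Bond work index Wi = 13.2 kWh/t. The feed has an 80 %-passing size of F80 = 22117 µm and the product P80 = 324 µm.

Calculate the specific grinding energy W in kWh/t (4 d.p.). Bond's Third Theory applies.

Bond:  W = 10 Wi (1/√P − 1/√F)
1/√324 = 0.055556;  1/√22117 = 0.006724
W = 10·13.2·(0.055556 − 0.006724) = 6.4457 kWh/t

W = 6.4457 kWh/t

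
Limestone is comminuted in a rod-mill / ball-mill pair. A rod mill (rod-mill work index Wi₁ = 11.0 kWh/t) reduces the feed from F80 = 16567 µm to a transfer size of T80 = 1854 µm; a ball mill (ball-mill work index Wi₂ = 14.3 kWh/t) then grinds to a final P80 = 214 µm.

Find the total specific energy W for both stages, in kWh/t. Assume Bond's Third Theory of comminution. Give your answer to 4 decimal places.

Bond: W = 10·Wi·(1/√P80 − 1/√F80)
Stage 1 (16567→1854 µm, Wi₁=11.0): W₁ = 10·11.0·(0.023224 − 0.007769) = 1.7001 kWh/t
Stage 2 (1854→214 µm, Wi₂=14.3): W₂ = 10·14.3·(0.068359 − 0.023224) = 6.4542 kWh/t
W = W₁ + W₂ = 1.7001 + 6.4542 = 8.1543 kWh/t

W = 8.1543 kWh/t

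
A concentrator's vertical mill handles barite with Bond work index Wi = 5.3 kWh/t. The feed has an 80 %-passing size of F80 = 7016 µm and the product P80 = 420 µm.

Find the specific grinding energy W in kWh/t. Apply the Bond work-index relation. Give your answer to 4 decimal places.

Bond: W = 10·Wi·(1/√P80 − 1/√F80)
1/√420 = 0.048795;  1/√7016 = 0.011939
W = 10·5.3·(0.048795 − 0.011939) = 1.9534 kWh/t

W = 1.9534 kWh/t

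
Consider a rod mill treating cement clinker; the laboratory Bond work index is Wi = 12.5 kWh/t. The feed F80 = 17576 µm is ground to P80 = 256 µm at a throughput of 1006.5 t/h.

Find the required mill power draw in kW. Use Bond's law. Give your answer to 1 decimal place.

Bond: W = 10·Wi·(1/√P80 − 1/√F80)
W = 10·12.5·(1/√256 − 1/√17576) = 10·12.5·(0.054957) = 6.8696 kWh/t
Power = W × throughput = 6.8696 kWh/t × 1006.5 t/h = 6914.3 kW

P = 6914.3 kW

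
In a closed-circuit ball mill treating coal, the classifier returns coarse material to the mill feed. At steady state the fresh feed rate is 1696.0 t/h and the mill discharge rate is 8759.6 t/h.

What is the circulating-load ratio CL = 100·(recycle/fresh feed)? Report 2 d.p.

Steady state: M = F + R.
R = M − F = 8759.6 − 1696.0 = 7063.6 t/h
CL = 100·R/F = 100·7063.6/1696.0 = 416.49 %

CL = 416.49 %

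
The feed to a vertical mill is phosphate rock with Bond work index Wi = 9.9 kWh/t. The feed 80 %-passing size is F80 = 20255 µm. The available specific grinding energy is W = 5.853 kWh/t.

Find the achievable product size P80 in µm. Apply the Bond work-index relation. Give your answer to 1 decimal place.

P80 = 228.5 µm

W = 10·Wi·(P80^(-½) − F80^(-½))
P80^(−½) = W/(10 Wi) + F80^(−½)
  = 5.8530/(10·9.9) + 1/√20255 = 0.059121 + 0.007026 = 0.066148
P80 = (1/0.066148)² = 15.1177² = 228.54 µm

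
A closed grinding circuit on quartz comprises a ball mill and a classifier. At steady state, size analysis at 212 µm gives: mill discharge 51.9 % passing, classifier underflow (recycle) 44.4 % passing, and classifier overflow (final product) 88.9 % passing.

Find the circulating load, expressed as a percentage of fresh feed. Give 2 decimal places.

Classifier node, passing 212 µm:
d + r·d = r·u + o → r(d−u) = o−d
r = (88.9 − 51.9)/(51.9 − 44.4) = 37.0/7.5 = 4.9333
CL = 100·r = 493.33 %

CL = 493.33 %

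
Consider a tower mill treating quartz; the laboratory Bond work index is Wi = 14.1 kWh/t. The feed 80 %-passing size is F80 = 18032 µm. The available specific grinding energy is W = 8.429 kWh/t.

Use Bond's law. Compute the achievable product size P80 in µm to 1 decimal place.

W = 10 Wi (P80^-0.5 − F80^-0.5)
⇒ 1/√P80 = W/(10·Wi) + 1/√F80
  = 8.4290/(10·14.1) + 1/√18032 = 0.059780 + 0.007447 = 0.067227
P80 = (1/0.067227)² = 14.8750² = 221.26 µm

P80 = 221.3 µm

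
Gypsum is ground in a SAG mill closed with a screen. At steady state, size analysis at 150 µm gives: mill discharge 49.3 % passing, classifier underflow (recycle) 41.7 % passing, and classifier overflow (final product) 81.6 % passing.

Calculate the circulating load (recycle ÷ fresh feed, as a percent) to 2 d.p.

Classifier node, passing 150 µm:
Fd + Rd = Ru + Fo ⇒ R/F = (o−d)/(d−u)
r = (81.6 − 49.3)/(49.3 − 41.7) = 32.3/7.6 = 4.2500
CL = 100·r = 425.00 %

CL = 425.00 %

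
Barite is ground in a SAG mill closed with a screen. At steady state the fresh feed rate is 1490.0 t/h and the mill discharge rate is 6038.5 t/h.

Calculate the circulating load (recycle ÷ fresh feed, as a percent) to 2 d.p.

CL = 305.27 %

Mill node: discharge = fresh + recycle.
R = M − F = 6038.5 − 1490.0 = 4548.5 t/h
CL = 100·R/F = 100·4548.5/1490.0 = 305.27 %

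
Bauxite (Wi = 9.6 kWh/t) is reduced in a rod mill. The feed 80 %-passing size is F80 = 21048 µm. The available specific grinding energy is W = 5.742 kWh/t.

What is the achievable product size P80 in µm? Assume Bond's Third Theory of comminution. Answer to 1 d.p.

W = 10 Wi / √P80 − 10 Wi / √F80
⇒ 1/√P80 = W/(10 Wi) + 1/√F80
  = 5.7420/(10·9.6) + 1/√21048 = 0.059812 + 0.006893 = 0.066705
P80 = (1/0.066705)² = 14.9913² = 224.74 µm

P80 = 224.7 µm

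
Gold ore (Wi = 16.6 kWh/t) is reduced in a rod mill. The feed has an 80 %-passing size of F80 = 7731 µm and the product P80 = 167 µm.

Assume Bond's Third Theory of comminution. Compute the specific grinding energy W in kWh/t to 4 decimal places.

W = 10.9575 kWh/t

W_Bond = 10·Wi·(1/√P₈₀ − 1/√F₈₀)
1/√167 = 0.077382;  1/√7731 = 0.011373
W = 10·16.6·(0.077382 − 0.011373) = 10.9575 kWh/t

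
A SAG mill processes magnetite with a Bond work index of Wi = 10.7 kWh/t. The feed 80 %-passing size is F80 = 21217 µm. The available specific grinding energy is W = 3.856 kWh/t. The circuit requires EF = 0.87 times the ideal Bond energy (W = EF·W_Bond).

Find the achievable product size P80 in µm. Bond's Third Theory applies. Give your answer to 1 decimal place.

W = 10 Wi (1/√P80 − 1/√F80)  [Bond]
W_Bond = W / EF = 3.856 / 0.87 = 4.4322 kWh/t
P80^(−½) = W_Bond/(10 Wi) + F80^(−½)
  = 4.4322/(10·10.7) + 1/√21217 = 0.041422 + 0.006865 = 0.048288
P80 = (1/0.048288)² = 20.7093² = 428.87 µm

P80 = 428.9 µm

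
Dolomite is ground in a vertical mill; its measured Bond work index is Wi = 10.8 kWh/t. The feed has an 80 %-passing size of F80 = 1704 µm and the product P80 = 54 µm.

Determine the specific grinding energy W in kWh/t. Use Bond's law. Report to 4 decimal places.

W = 12.0806 kWh/t

W = 10 Wi (1/√P80 − 1/√F80)  [Bond]
1/√54 = 0.136083;  1/√1704 = 0.024225
W = 10·10.8·(0.136083 − 0.024225) = 12.0806 kWh/t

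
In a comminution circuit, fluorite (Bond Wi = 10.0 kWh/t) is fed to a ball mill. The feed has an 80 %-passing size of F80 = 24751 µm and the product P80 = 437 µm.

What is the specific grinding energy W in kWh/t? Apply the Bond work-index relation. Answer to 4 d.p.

W = 4.1480 kWh/t

Bond: W = 10·Wi·(1/√P80 − 1/√F80)
1/√437 = 0.047836;  1/√24751 = 0.006356
W = 10·10.0·(0.047836 − 0.006356) = 4.1480 kWh/t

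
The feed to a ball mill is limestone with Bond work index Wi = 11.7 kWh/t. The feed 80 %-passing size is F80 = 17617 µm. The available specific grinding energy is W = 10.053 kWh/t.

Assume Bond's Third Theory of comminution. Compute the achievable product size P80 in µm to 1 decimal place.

P80 = 114.5 µm

Bond: W = 10·Wi·(1/√P80 − 1/√F80)
P80^-0.5 = F80^-0.5 + W/(10 Wi)
  = 10.0530/(10·11.7) + 1/√17617 = 0.085923 + 0.007534 = 0.093457
P80 = (1/0.093457)² = 10.7001² = 114.49 µm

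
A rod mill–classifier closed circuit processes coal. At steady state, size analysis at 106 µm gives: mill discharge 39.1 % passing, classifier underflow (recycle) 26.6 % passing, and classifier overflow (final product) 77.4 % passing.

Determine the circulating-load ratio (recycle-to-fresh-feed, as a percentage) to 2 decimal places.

Let r = R/F. Size balance at 106 µm:
r = (o − d)/(d − u)
r = (77.4 − 39.1)/(39.1 − 26.6) = 38.3/12.5 = 3.0640
CL = 100·r = 306.40 %

CL = 306.40 %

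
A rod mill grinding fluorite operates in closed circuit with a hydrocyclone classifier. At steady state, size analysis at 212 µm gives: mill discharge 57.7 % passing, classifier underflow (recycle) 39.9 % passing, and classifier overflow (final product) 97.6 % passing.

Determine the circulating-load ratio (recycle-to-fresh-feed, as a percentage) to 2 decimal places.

Balance %-passing 212 µm (r = R/F):
Fd + Rd = Ru + Fo ⇒ R/F = (o−d)/(d−u)
r = (97.6 − 57.7)/(57.7 − 39.9) = 39.9/17.8 = 2.2416
CL = 100·r = 224.16 %

CL = 224.16 %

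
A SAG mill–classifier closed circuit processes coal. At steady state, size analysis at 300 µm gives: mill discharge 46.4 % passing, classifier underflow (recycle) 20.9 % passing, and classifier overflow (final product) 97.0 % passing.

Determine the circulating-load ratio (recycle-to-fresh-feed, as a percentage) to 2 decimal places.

CL = 198.43 %

Let r = R/F. Size balance at 300 µm:
(1+r)·d = r·u + o ⇒ r = (o−d)/(d−u)
r = (97.0 − 46.4)/(46.4 − 20.9) = 50.6/25.5 = 1.9843
CL = 100·r = 198.43 %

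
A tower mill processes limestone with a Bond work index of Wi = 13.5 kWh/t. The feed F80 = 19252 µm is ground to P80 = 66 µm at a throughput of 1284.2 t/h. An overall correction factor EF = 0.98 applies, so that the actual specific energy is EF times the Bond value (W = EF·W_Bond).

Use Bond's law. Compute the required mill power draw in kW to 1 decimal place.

P = 19688.7 kW

W = 10 Wi (1/√P80 − 1/√F80)  [Bond]
W = 10·13.5·(1/√66 − 1/√19252) = 10·13.5·(0.115884) = 15.6444 kWh/t
Corrected W = EF·W_Bond = 0.98·15.6444 = 15.3315 kWh/t
Mill draw = 15.3315 × 1284.2 = 19688.7 kW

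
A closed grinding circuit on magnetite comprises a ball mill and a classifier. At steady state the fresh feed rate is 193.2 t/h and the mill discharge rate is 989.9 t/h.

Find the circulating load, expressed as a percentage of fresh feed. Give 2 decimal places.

M = F + R at steady state, so:
R = M − F = 989.9 − 193.2 = 796.7 t/h
CL = 100·R/F = 100·796.7/193.2 = 412.37 %

CL = 412.37 %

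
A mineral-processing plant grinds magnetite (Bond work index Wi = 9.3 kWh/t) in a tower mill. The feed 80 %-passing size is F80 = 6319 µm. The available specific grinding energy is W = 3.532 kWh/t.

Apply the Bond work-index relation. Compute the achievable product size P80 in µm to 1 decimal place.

Bond:  W = 10 Wi (1/√P − 1/√F)
⇒ 1/√P80 = W/(10·Wi) + 1/√F80
  = 3.5320/(10·9.3) + 1/√6319 = 0.037978 + 0.012580 = 0.050558
P80 = (1/0.050558)² = 19.7791² = 391.21 µm

P80 = 391.2 µm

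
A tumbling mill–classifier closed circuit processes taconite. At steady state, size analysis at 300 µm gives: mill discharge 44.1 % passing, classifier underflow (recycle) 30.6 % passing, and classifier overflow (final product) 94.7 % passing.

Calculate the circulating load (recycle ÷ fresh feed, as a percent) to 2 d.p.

CL = 374.81 %

Mass balance on the −300 µm fraction:
Fd + Rd = Ru + Fo ⇒ R/F = (o−d)/(d−u)
r = (94.7 − 44.1)/(44.1 − 30.6) = 50.6/13.5 = 3.7481
CL = 100·r = 374.81 %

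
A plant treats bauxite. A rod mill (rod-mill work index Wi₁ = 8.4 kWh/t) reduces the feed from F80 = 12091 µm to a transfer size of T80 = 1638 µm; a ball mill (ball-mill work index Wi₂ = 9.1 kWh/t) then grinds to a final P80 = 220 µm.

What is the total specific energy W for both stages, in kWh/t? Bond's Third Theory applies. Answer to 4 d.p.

W = 10 Wi (P80^-0.5 − F80^-0.5)
Stage 1 (12091→1638 µm, Wi₁=8.4): W₁ = 10·8.4·(0.024708 − 0.009094) = 1.3116 kWh/t
Stage 2 (1638→220 µm, Wi₂=9.1): W₂ = 10·9.1·(0.067420 − 0.024708) = 3.8868 kWh/t
W = W₁ + W₂ = 1.3116 + 3.8868 = 5.1983 kWh/t

W = 5.1983 kWh/t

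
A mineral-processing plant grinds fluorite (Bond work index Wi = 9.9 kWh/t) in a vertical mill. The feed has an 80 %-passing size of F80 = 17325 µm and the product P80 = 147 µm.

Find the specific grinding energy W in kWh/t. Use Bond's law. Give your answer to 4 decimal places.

W = 10·Wi·[P80^(−½) − F80^(−½)]
1/√147 = 0.082479;  1/√17325 = 0.007597
W = 10·9.9·(0.082479 − 0.007597) = 7.4132 kWh/t

W = 7.4132 kWh/t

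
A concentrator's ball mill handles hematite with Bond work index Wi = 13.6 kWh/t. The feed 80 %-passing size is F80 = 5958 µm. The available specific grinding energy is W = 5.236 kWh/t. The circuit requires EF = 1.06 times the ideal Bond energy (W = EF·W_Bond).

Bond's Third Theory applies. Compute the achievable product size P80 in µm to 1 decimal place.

W_Bond = 10·Wi·(1/√P₈₀ − 1/√F₈₀)
W_Bond = W / EF = 5.236 / 1.06 = 4.9396 kWh/t
⇒ 1/√P80 = W_Bond/(10·Wi) + 1/√F80
  = 4.9396/(10·13.6) + 1/√5958 = 0.036321 + 0.012955 = 0.049276
P80 = (1/0.049276)² = 20.2938² = 411.84 µm

P80 = 411.8 µm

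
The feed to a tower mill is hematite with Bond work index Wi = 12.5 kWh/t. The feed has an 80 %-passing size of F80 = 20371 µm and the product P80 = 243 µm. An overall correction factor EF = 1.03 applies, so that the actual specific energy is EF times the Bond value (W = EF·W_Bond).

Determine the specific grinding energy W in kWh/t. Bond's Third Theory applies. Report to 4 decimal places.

W = 7.3572 kWh/t

W = 10 Wi (1/√P80 − 1/√F80)  [Bond]
1/√243 = 0.064150;  1/√20371 = 0.007006
W = 10·12.5·(0.064150 − 0.007006) = 7.1430 kWh/t
W_actual = 1.03 × 7.1430 = 7.3572 kWh/t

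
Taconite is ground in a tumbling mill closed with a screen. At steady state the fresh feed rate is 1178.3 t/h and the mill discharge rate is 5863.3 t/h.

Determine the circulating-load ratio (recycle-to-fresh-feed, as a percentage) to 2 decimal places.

Mill node: discharge = fresh + recycle.
R = M − F = 5863.3 − 1178.3 = 4685.0 t/h
CL = 100·R/F = 100·4685.0/1178.3 = 397.61 %

CL = 397.61 %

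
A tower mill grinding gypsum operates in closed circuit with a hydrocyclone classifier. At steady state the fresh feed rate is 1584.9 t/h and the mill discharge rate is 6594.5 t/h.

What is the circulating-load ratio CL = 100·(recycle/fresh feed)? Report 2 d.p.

CL = 316.08 %

Steady state: M = F + R.
R = M − F = 6594.5 − 1584.9 = 5009.6 t/h
CL = 100·R/F = 100·5009.6/1584.9 = 316.08 %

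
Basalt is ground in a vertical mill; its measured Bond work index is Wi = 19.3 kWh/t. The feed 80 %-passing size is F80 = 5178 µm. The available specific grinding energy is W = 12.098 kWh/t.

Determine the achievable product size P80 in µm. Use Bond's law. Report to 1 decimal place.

W = 10·Wi·(P80^(-½) − F80^(-½))
P80^-0.5 = F80^-0.5 + W/(10 Wi)
  = 12.0980/(10·19.3) + 1/√5178 = 0.062684 + 0.013897 = 0.076581
P80 = (1/0.076581)² = 13.0581² = 170.51 µm

P80 = 170.5 µm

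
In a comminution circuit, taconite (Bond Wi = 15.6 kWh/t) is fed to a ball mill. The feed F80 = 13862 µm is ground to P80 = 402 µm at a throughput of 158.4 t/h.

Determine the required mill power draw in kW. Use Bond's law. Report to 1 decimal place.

P = 1022.6 kW

W = 10·Wi·[P80^(−½) − F80^(−½)]
W = 10·15.6·(1/√402 − 1/√13862) = 10·15.6·(0.041382) = 6.4556 kWh/t
Power = W × throughput = 6.4556 kWh/t × 158.4 t/h = 1022.6 kW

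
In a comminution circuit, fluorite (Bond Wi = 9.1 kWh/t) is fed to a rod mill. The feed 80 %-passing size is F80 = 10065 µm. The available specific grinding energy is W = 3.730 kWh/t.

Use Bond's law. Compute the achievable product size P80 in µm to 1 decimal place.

P80 = 385.1 µm

W = 10·Wi·[P80^(−½) − F80^(−½)]
⇒ 1/√P80 = W/(10·Wi) + 1/√F80
  = 3.7300/(10·9.1) + 1/√10065 = 0.040989 + 0.009968 = 0.050957
P80 = (1/0.050957)² = 19.6245² = 385.12 µm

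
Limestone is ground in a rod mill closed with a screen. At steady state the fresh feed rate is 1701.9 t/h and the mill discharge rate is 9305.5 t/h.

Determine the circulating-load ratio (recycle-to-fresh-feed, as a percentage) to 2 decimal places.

Steady state: M = F + R.
R = M − F = 9305.5 − 1701.9 = 7603.6 t/h
CL = 100·R/F = 100·7603.6/1701.9 = 446.77 %

CL = 446.77 %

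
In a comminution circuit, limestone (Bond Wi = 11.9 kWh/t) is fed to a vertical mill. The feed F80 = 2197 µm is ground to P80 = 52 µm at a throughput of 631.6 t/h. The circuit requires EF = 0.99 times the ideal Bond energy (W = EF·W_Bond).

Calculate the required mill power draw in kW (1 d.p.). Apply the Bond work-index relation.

P = 8731.2 kW

Bond: W = 10·Wi·(1/√P80 − 1/√F80)
W = 10·11.9·(1/√52 − 1/√2197) = 10·11.9·(0.117340) = 13.9635 kWh/t
With EF = 0.99: W = 13.9635·0.99 = 13.8239 kWh/t
Mill draw = 13.8239 × 631.6 = 8731.2 kW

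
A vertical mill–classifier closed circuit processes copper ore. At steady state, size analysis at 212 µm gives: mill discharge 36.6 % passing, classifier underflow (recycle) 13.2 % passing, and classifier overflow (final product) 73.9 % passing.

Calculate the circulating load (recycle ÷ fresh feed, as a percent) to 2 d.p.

Balance %-passing 212 µm (r = R/F):
(1+r)·d = r·u + o ⇒ r = (o−d)/(d−u)
r = (73.9 − 36.6)/(36.6 − 13.2) = 37.3/23.4 = 1.5940
CL = 100·r = 159.40 %

CL = 159.40 %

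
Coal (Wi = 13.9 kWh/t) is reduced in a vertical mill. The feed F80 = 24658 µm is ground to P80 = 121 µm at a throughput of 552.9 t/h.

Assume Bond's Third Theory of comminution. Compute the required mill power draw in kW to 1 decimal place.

W = 10 Wi / √P80 − 10 Wi / √F80
W = 10·13.9·(1/√121 − 1/√24658) = 10·13.9·(0.084541) = 11.7512 kWh/t
Power = W × throughput = 11.7512 kWh/t × 552.9 t/h = 6497.2 kW

P = 6497.2 kW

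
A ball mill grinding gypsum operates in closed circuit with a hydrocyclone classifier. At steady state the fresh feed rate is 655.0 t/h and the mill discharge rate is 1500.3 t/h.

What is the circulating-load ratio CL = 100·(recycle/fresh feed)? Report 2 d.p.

CL = 129.05 %

Discharge = new feed + return, hence
R = M − F = 1500.3 − 655.0 = 845.3 t/h
CL = 100·R/F = 100·845.3/655.0 = 129.05 %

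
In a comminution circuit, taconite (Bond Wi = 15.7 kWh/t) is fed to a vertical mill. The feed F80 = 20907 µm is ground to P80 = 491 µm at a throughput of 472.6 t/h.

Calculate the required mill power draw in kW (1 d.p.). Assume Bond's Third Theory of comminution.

P = 2835.4 kW

W = 10·Wi·[P80^(−½) − F80^(−½)]
W = 10·15.7·(1/√491 − 1/√20907) = 10·15.7·(0.038213) = 5.9995 kWh/t
Mill draw = 5.9995 × 472.6 = 2835.4 kW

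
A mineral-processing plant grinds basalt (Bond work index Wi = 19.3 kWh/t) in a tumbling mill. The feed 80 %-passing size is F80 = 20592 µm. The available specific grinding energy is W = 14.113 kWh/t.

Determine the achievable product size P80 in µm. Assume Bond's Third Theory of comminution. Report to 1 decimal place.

P80 = 155.9 µm

Bond: W = 10·Wi·(1/√P80 − 1/√F80)
⇒ 1/√P80 = W/(10 Wi) + 1/√F80
  = 14.1130/(10·19.3) + 1/√20592 = 0.073124 + 0.006969 = 0.080093
P80 = (1/0.080093)² = 12.4855² = 155.89 µm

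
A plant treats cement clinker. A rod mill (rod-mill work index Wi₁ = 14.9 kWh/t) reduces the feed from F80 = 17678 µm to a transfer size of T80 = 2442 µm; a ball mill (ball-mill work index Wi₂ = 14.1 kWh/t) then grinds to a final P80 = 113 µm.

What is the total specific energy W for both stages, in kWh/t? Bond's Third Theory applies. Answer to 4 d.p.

W = 10 Wi (1/√P80 − 1/√F80)  [Bond]
Stage 1 (17678→2442 µm, Wi₁=14.9): W₁ = 10·14.9·(0.020236 − 0.007521) = 1.8945 kWh/t
Stage 2 (2442→113 µm, Wi₂=14.1): W₂ = 10·14.1·(0.094072 − 0.020236) = 10.4109 kWh/t
W = W₁ + W₂ = 1.8945 + 10.4109 = 12.3054 kWh/t

W = 12.3054 kWh/t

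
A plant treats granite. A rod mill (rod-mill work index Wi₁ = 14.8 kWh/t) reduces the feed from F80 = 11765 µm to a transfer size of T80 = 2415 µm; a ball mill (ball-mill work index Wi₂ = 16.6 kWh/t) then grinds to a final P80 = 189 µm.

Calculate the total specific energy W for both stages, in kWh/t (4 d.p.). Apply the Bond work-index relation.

W = 10.3440 kWh/t

Bond: W = 10·Wi·(1/√P80 − 1/√F80)
Stage 1 (11765→2415 µm, Wi₁=14.8): W₁ = 10·14.8·(0.020349 − 0.009219) = 1.6472 kWh/t
Stage 2 (2415→189 µm, Wi₂=16.6): W₂ = 10·16.6·(0.072739 − 0.020349) = 8.6968 kWh/t
W = W₁ + W₂ = 1.6472 + 8.6968 = 10.3440 kWh/t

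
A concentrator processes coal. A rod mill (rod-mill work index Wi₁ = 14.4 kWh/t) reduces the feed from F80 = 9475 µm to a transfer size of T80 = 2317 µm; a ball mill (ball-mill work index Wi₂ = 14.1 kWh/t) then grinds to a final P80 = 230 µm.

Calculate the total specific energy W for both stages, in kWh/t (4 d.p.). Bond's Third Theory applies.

Bond:  W = 10 Wi (1/√P − 1/√F)
Stage 1 (9475→2317 µm, Wi₁=14.4): W₁ = 10·14.4·(0.020775 − 0.010273) = 1.5122 kWh/t
Stage 2 (2317→230 µm, Wi₂=14.1): W₂ = 10·14.1·(0.065938 − 0.020775) = 6.3680 kWh/t
W = W₁ + W₂ = 1.5122 + 6.3680 = 7.8802 kWh/t

W = 7.8802 kWh/t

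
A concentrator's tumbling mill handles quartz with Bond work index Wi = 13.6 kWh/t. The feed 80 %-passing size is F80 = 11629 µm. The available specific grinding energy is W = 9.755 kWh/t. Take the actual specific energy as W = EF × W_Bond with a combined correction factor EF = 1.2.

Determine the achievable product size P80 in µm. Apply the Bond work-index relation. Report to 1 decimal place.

W = 10 Wi (1/√P80 − 1/√F80)  [Bond]
W_Bond = W / EF = 9.755 / 1.2 = 8.1292 kWh/t
1/√P80 = 1/√F80 + W_Bond/(10·Wi)
  = 8.1292/(10·13.6) + 1/√11629 = 0.059773 + 0.009273 = 0.069046
P80 = (1/0.069046)² = 14.4830² = 209.76 µm

P80 = 209.8 µm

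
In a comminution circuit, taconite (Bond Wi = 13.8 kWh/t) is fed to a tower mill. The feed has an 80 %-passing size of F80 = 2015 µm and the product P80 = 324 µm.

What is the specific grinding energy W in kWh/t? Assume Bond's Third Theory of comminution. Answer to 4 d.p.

Bond: W = 10·Wi·(1/√P80 − 1/√F80)
1/√324 = 0.055556;  1/√2015 = 0.022277
W = 10·13.8·(0.055556 − 0.022277) = 4.5924 kWh/t

W = 4.5924 kWh/t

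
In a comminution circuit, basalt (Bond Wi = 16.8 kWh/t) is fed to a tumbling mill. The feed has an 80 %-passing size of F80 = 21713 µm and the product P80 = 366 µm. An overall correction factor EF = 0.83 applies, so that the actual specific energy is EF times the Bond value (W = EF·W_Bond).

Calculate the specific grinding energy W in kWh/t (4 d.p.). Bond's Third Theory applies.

W = 6.3423 kWh/t

Bond:  W = 10 Wi (1/√P − 1/√F)
1/√366 = 0.052271;  1/√21713 = 0.006786
W = 10·16.8·(0.052271 − 0.006786) = 7.6414 kWh/t
W_actual = 0.83 × 7.6414 = 6.3423 kWh/t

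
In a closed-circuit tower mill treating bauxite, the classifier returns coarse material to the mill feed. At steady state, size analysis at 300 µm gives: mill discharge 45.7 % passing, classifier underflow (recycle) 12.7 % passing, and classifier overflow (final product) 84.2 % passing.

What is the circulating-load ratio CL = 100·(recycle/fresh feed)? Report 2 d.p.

CL = 116.67 %

Let r = R/F. Size balance at 300 µm:
(1+r)d = ru + o → r = (o−d)/(d−u)
r = (84.2 − 45.7)/(45.7 − 12.7) = 38.5/33.0 = 1.1667
CL = 100·r = 116.67 %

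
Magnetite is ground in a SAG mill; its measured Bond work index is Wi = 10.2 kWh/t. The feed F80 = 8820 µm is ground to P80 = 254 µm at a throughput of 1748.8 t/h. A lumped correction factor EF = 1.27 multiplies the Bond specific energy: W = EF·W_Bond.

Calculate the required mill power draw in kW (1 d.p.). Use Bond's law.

W = 10 Wi (1/√P80 − 1/√F80)  [Bond]
W = 10·10.2·(1/√254 − 1/√8820) = 10·10.2·(0.052098) = 5.3140 kWh/t
With EF = 1.27: W = 5.3140·1.27 = 6.7487 kWh/t
P = W·T = 6.7487·1748.8 = 11802.2 kW

P = 11802.2 kW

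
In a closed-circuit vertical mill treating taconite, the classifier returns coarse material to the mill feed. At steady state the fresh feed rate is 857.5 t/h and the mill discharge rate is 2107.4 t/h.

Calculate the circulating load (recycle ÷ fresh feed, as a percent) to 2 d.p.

Discharge = new feed + return, hence
R = M − F = 2107.4 − 857.5 = 1249.9 t/h
CL = 100·R/F = 100·1249.9/857.5 = 145.76 %

CL = 145.76 %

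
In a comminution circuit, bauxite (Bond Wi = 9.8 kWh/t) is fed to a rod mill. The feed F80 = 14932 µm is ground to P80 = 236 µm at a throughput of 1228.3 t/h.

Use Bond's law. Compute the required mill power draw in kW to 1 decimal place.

P = 6850.6 kW

W_Bond = 10·Wi·(1/√P₈₀ − 1/√F₈₀)
W = 10·9.8·(1/√236 − 1/√14932) = 10·9.8·(0.056911) = 5.5773 kWh/t
P = W·T = 5.5773·1228.3 = 6850.6 kW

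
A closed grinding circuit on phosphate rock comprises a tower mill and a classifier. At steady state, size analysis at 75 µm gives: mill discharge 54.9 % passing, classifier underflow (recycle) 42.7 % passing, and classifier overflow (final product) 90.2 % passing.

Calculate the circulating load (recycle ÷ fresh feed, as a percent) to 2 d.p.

CL = 289.34 %

Classifier node, passing 75 µm:
(1+r)d = ru + o → r = (o−d)/(d−u)
r = (90.2 − 54.9)/(54.9 − 42.7) = 35.3/12.2 = 2.8934
CL = 100·r = 289.34 %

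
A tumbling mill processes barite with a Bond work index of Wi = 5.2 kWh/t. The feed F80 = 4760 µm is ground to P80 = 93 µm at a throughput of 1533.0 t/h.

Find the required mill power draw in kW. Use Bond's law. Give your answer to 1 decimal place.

P = 7110.7 kW

W = 10·Wi·[P80^(−½) − F80^(−½)]
W = 10·5.2·(1/√93 − 1/√4760) = 10·5.2·(0.089201) = 4.6384 kWh/t
Power = W × throughput = 4.6384 kWh/t × 1533.0 t/h = 7110.7 kW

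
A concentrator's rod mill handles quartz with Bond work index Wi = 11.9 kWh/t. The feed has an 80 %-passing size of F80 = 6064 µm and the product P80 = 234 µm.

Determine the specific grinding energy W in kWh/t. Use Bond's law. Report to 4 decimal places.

W = 10 Wi (P80^-0.5 − F80^-0.5)
1/√234 = 0.065372;  1/√6064 = 0.012842
W = 10·11.9·(0.065372 − 0.012842) = 6.2511 kWh/t

W = 6.2511 kWh/t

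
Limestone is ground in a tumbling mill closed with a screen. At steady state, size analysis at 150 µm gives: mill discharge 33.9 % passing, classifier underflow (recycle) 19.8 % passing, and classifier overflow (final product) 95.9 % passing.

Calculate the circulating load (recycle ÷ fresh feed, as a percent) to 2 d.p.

Let r = R/F. Size balance at 150 µm:
(1+r)·d = r·u + o ⇒ r = (o−d)/(d−u)
r = (95.9 − 33.9)/(33.9 − 19.8) = 62.0/14.1 = 4.3972
CL = 100·r = 439.72 %

CL = 439.72 %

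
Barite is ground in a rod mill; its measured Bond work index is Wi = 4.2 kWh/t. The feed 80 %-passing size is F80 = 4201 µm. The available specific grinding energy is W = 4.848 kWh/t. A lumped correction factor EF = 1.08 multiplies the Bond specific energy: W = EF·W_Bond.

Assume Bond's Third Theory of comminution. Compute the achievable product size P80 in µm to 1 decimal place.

W = 10·Wi·(P80^(-½) − F80^(-½))
W_Bond = W / EF = 4.848 / 1.08 = 4.4889 kWh/t
1/√P80 = 1/√F80 + W_Bond/(10·Wi)
  = 4.4889/(10·4.2) + 1/√4201 = 0.106878 + 0.015428 = 0.122307
P80 = (1/0.122307)² = 8.1762² = 66.85 µm

P80 = 66.8 µm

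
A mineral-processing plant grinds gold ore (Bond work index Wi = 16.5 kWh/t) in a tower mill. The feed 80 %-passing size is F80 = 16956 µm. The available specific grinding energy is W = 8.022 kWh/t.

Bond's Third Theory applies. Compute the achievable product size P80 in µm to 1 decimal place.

P80 = 315.5 µm

Bond: W = 10·Wi·(1/√P80 − 1/√F80)
⇒ 1/√P80 = W/(10·Wi) + 1/√F80
  = 8.0220/(10·16.5) + 1/√16956 = 0.048618 + 0.007680 = 0.056298
P80 = (1/0.056298)² = 17.7627² = 315.51 µm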